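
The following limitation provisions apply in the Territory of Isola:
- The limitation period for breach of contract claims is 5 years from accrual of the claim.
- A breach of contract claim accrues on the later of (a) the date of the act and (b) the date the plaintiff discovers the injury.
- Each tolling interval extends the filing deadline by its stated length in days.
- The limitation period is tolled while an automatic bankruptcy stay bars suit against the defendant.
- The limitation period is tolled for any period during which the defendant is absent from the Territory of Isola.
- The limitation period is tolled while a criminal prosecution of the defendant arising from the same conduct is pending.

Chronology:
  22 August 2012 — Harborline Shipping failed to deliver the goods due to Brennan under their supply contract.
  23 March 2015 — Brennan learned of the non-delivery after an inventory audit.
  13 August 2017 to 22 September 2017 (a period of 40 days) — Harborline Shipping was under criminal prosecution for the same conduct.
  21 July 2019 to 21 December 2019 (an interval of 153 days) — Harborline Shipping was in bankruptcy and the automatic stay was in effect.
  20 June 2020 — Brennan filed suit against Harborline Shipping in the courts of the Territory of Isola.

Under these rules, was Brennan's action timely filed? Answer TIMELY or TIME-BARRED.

TIMELY

The claim accrued on 23 March 2015 — the later of the 22 August 2012 act and the 23 March 2015 discovery.
5 years from 23 March 2015 is 23 March 2020.
The period was tolled for 40 days by the pending criminal prosecution (13 August 2017 to 22 September 2017), pushing the deadline to 2 May 2020.
The automatic bankruptcy stay from 21 July 2019 to 21 December 2019 tolled the period for 153 days, extending the deadline to 2 October 2020.
The 20 June 2020 filing precedes the 2 October 2020 deadline; the claim is timely.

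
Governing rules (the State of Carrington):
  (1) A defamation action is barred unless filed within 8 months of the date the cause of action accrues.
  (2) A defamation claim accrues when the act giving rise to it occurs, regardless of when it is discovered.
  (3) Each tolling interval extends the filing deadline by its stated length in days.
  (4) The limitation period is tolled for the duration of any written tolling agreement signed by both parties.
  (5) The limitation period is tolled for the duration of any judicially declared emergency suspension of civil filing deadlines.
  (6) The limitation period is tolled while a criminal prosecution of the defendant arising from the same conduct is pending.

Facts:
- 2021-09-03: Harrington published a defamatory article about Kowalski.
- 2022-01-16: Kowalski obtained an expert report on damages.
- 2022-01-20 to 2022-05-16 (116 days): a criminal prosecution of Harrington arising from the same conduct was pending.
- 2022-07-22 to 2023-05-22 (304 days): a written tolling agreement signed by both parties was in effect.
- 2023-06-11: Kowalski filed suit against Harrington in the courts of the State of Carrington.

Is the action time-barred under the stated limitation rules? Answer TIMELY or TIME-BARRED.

The limitation period began to run on 2021-09-03.
The untolled deadline — 8 months after 2021-09-03 — is 2022-05-03.
The pending criminal prosecution from 2022-01-20 to 2022-05-16 tolled the period for 116 days, extending the deadline to 2022-08-27.
The period was tolled for 304 days by the written tolling agreement (2022-07-22 to 2023-05-22), pushing the deadline to 2023-06-27.
The other events in the timeline have no effect on the limitation period under the stated rules.
Kowalski filed on 2023-06-11, before the 2023-06-27 deadline, so the action is timely.

TIMELY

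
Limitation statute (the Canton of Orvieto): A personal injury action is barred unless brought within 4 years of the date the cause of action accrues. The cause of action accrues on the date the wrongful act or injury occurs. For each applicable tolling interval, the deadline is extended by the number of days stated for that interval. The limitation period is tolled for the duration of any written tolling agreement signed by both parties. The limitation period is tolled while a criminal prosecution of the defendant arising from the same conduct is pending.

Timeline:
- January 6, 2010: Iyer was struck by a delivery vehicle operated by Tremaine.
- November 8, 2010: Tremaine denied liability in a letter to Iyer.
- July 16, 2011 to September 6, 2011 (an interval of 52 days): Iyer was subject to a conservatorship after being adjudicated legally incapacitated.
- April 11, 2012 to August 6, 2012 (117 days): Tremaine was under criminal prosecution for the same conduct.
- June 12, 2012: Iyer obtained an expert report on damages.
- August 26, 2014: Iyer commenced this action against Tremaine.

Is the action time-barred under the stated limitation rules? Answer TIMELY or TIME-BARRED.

TIME-BARRED

The claim accrued on January 6, 2010, when the wrongful act occurred.
The untolled deadline — 4 years after January 6, 2010 — is January 6, 2014.
Because the pending criminal prosecution ran from April 11, 2012 to August 6, 2012, the deadline is extended by 117 days to May 3, 2014.
Although the plaintiff's incapacity ran from July 16, 2011 to September 6, 2011, the stated rules do not make that a tolling event, so it is disregarded.
Nothing else in the chronology tolls or restarts the period.
The August 26, 2014 filing falls after the May 3, 2014 deadline; the claim is time-barred.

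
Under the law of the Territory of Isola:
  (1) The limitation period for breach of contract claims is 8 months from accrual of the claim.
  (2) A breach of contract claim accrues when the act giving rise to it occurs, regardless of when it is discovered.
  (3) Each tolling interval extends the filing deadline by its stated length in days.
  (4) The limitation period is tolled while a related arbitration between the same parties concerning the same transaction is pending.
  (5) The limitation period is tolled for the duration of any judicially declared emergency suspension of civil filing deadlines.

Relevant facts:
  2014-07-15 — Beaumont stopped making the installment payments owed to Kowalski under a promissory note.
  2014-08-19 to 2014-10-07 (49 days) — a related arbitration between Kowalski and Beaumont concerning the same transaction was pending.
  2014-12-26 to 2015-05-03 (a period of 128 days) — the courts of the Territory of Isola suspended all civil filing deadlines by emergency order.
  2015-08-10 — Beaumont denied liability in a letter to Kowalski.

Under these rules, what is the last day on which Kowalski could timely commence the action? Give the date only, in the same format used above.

2015-09-08

The limitation period began to run on 2014-07-15.
8 months from 2014-07-15 is 2015-03-15.
Because the pending related arbitration ran from 2014-08-19 to 2014-10-07, the deadline is extended by 49 days to 2015-05-03.
Because the emergency suspension of filing deadlines ran from 2014-12-26 to 2015-05-03, the deadline is extended by 128 days to 2015-09-08.
Nothing else in the chronology tolls or restarts the period.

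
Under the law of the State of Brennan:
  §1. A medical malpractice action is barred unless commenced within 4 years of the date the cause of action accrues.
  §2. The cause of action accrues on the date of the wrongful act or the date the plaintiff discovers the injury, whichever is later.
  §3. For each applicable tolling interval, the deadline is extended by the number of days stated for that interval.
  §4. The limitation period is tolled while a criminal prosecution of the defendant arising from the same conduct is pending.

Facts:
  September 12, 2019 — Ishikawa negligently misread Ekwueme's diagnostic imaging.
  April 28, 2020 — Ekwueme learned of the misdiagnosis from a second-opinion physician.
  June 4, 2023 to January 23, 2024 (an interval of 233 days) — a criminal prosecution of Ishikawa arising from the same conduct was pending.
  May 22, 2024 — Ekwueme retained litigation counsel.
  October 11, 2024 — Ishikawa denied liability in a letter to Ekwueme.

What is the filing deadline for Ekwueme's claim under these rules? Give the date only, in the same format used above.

December 17, 2024

Taking the later of the act (September 12, 2019) and discovery (April 28, 2020), the claim accrued on April 28, 2020.
The untolled deadline — 4 years after April 28, 2020 — is April 28, 2024.
The period was tolled for 233 days by the pending criminal prosecution (June 4, 2023 to January 23, 2024), pushing the deadline to December 17, 2024.
Nothing else in the chronology tolls or restarts the period.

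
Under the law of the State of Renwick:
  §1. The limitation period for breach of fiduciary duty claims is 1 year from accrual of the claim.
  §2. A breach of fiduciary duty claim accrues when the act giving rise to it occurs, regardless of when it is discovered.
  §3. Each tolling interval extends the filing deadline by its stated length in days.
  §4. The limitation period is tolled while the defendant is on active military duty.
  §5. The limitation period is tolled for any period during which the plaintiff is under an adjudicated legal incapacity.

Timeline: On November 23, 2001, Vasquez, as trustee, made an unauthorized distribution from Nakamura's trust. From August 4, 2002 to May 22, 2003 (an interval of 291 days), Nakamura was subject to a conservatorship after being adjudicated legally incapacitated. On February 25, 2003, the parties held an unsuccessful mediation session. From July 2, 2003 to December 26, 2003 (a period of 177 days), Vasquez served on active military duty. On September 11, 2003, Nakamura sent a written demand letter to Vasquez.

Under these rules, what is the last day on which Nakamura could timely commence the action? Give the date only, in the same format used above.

The limitation period began to run on November 23, 2001.
Adding the 1 year base period to November 23, 2001 gives a deadline of November 23, 2002, before any tolling.
The plaintiff's legal incapacity from August 4, 2002 to May 22, 2003 tolled the period for 291 days, extending the deadline to September 10, 2003.
The defendant's active military service from July 2, 2003 to December 26, 2003 tolled the period for 177 days, extending the deadline to March 5, 2004.
The other events in the timeline have no effect on the limitation period under the stated rules.

March 5, 2004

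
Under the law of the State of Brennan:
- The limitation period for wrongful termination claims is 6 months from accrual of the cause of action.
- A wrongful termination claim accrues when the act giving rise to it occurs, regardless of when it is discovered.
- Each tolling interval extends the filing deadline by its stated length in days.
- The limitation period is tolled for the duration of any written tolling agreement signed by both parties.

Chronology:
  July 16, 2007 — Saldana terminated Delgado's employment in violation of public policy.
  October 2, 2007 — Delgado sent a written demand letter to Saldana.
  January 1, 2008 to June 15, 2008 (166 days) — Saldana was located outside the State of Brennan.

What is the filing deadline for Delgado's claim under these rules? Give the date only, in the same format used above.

The cause of action accrued on July 16, 2007, the date of the act.
6 months from July 16, 2007 is January 16, 2008.
The defendant's absence from the jurisdiction from January 1, 2008 to June 15, 2008 does not toll the period, because no stated rule makes the defendant's absence a tolling event.
The other events in the timeline have no effect on the limitation period under the stated rules.

January 16, 2008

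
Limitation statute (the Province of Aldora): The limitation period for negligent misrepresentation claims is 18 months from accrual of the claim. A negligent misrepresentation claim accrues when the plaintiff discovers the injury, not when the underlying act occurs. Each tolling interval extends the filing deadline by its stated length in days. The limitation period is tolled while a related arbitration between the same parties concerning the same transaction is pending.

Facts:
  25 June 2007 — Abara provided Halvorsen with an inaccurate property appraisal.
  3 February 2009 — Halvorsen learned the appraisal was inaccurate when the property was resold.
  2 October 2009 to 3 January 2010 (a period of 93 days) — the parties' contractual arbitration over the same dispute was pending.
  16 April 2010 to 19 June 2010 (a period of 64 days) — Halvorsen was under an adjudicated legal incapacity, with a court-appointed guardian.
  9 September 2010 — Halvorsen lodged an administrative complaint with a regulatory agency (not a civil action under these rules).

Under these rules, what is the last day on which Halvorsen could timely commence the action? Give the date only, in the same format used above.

The claim did not accrue until Halvorsen discovered the injury on 3 February 2009; the 25 June 2007 act date does not start the clock under the stated rule.
Adding the 18 months base period to 3 February 2009 gives a deadline of 3 August 2010, before any tolling.
Because the pending related arbitration ran from 2 October 2009 to 3 January 2010, the deadline is extended by 93 days to 4 November 2010.
The plaintiff's legal incapacity from 16 April 2010 to 19 June 2010 does not toll the period, because no stated rule makes the plaintiff's incapacity a tolling event.
Nothing else in the chronology tolls or restarts the period.

4 November 2010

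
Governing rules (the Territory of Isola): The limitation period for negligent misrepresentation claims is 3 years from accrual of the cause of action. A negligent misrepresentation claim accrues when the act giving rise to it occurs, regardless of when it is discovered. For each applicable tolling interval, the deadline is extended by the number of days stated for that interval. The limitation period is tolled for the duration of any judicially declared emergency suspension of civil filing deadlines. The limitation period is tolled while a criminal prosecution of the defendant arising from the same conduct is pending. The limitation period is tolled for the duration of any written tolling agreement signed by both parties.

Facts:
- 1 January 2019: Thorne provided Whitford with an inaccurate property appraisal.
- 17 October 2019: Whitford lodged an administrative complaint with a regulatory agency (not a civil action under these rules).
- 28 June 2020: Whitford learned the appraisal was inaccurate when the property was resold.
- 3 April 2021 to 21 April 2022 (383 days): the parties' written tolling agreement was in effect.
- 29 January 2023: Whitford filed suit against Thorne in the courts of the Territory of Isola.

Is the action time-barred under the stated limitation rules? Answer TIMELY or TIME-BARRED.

TIME-BARRED

The claim accrued on 1 January 2019, when the wrongful act occurred; under the stated occurrence rule the 28 June 2020 discovery does not delay accrual.
3 years from 1 January 2019 is 1 January 2022.
The written tolling agreement from 3 April 2021 to 21 April 2022 tolled the period for 383 days, extending the deadline to 19 January 2023.
Nothing else in the chronology tolls or restarts the period.
The 29 January 2023 filing falls after the 19 January 2023 deadline; the claim is time-barred.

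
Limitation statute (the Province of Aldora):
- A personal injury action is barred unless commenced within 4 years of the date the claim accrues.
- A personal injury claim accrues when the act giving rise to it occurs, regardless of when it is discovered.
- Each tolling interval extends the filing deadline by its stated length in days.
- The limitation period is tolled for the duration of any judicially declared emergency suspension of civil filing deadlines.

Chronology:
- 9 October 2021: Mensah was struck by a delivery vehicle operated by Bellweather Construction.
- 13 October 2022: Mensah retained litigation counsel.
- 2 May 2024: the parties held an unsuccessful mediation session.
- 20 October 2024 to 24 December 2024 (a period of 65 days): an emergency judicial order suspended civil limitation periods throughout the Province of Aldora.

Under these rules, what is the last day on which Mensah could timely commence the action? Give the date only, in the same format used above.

The claim accrued on 9 October 2021, when the wrongful act occurred.
Adding the 4 years base period to 9 October 2021 gives a deadline of 9 October 2025, before any tolling.
The period was tolled for 65 days by the emergency suspension of filing deadlines (20 October 2024 to 24 December 2024), pushing the deadline to 13 December 2025.
None of the other events listed affects the running of the period under the stated rules.

13 December 2025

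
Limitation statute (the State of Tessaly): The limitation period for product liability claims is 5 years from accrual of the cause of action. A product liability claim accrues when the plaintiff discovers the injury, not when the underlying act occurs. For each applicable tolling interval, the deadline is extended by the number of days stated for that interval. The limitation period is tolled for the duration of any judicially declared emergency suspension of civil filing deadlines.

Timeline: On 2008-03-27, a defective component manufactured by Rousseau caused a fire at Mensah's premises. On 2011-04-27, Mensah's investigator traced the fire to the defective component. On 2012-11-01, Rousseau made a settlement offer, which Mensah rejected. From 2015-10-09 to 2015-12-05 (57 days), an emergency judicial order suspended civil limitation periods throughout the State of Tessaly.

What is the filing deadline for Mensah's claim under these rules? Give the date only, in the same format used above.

2016-06-23

Under the discovery rule, the claim accrued on 2011-04-27, when Mensah discovered the injury — not on the 2008-03-27 date of the underlying act.
The untolled deadline — 5 years after 2011-04-27 — is 2016-04-27.
Because the emergency suspension of filing deadlines ran from 2015-10-09 to 2015-12-05, the deadline is extended by 57 days to 2016-06-23.
Nothing else in the chronology tolls or restarts the period.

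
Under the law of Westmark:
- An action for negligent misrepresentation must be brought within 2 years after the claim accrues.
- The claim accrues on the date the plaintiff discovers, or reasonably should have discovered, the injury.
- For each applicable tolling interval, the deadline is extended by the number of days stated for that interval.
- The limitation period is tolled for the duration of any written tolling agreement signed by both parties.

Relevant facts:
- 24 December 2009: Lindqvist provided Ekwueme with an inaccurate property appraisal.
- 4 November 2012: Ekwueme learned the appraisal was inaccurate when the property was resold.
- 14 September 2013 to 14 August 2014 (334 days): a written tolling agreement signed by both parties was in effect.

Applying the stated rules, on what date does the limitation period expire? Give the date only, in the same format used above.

4 October 2015

Accrual is tied to discovery, so the period began on 4 November 2012 rather than on 24 December 2009 when the act occurred.
Adding the 2 years base period to 4 November 2012 gives a deadline of 4 November 2014, before any tolling.
Because the written tolling agreement ran from 14 September 2013 to 14 August 2014, the deadline is extended by 334 days to 4 October 2015.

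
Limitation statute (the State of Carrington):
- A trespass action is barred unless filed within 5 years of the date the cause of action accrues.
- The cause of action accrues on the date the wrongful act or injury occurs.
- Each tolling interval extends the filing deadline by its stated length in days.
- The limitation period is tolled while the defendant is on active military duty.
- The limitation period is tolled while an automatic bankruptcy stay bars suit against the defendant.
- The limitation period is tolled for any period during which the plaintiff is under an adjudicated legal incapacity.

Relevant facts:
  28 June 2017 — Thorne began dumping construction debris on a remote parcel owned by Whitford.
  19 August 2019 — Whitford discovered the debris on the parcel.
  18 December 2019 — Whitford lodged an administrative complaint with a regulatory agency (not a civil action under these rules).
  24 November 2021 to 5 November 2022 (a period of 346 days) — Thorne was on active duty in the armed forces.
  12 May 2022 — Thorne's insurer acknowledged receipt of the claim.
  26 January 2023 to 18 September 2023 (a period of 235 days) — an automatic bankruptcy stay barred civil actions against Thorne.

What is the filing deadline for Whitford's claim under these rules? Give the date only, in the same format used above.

Accrual is governed by the date of the act, so the period began to run on 28 June 2017; the later discovery on 19 August 2019 is irrelevant under the stated rule.
Adding the 5 years base period to 28 June 2017 gives a deadline of 28 June 2022, before any tolling.
The period was tolled for 346 days by the defendant's active military service (24 November 2021 to 5 November 2022), pushing the deadline to 9 June 2023.
Because the automatic bankruptcy stay ran from 26 January 2023 to 18 September 2023, the deadline is extended by 235 days to 30 January 2024.
The other events in the timeline have no effect on the limitation period under the stated rules.

30 January 2024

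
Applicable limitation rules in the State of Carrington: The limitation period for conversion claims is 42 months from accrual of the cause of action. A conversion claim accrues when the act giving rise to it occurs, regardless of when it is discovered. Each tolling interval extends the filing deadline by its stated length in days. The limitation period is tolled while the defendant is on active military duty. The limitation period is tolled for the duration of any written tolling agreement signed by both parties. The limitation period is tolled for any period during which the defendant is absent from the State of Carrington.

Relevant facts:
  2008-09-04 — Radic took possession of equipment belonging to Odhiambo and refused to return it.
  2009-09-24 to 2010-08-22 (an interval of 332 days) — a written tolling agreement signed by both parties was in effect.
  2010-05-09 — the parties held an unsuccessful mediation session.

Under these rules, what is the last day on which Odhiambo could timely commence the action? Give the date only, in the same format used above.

The limitation period began to run on 2008-09-04.
The untolled deadline — 42 months after 2008-09-04 — is 2012-03-04.
The written tolling agreement from 2009-09-24 to 2010-08-22 tolled the period for 332 days, extending the deadline to 2013-01-30.
Nothing else in the chronology tolls or restarts the period.

2013-01-30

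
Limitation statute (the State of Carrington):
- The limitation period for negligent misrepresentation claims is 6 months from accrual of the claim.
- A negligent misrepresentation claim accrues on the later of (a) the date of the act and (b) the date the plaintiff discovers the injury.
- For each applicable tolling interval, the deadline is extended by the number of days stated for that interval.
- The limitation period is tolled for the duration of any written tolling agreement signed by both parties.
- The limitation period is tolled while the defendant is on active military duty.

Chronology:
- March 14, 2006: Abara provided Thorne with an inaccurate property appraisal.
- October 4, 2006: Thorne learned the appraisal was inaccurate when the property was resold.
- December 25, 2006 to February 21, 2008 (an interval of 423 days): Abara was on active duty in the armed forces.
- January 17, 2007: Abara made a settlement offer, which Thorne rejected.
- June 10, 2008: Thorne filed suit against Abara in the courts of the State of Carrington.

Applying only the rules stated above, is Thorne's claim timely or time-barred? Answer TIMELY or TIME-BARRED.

TIME-BARRED

The claim accrued on October 4, 2006 — the later of the March 14, 2006 act and the October 4, 2006 discovery.
The untolled deadline — 6 months after October 4, 2006 — is April 4, 2007.
Because the defendant's active military service ran from December 25, 2006 to February 21, 2008, the deadline is extended by 423 days to May 31, 2008.
Nothing else in the chronology tolls or restarts the period.
The June 10, 2008 filing falls after the May 31, 2008 deadline; the claim is time-barred.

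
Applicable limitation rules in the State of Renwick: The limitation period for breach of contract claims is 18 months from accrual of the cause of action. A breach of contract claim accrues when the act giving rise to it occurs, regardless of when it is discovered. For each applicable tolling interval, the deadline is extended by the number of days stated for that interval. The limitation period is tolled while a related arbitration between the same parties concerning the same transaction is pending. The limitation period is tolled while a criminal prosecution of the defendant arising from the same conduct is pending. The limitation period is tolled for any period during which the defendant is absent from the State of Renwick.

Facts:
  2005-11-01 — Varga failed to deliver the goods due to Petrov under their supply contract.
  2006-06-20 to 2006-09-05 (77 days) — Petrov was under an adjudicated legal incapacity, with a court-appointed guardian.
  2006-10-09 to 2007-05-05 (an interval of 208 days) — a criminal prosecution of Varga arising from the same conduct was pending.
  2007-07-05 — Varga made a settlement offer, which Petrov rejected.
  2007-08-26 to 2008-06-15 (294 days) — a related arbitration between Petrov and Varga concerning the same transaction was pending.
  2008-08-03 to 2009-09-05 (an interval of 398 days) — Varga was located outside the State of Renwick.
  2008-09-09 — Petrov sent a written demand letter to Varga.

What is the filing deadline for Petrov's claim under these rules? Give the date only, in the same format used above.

The limitation period began to run on 2005-11-01.
The untolled deadline — 18 months after 2005-11-01 — is 2007-05-01.
Because the pending criminal prosecution ran from 2006-10-09 to 2007-05-05, the deadline is extended by 208 days to 2007-11-25.
The pending related arbitration from 2007-08-26 to 2008-06-15 tolled the period for 294 days, extending the deadline to 2008-09-14.
Because the defendant's absence from the jurisdiction ran from 2008-08-03 to 2009-09-05, the deadline is extended by 398 days to 2009-10-17.
The plaintiff's legal incapacity from 2006-06-20 to 2006-09-05 does not toll the period, because no stated rule makes the plaintiff's incapacity a tolling event.
None of the other events listed affects the running of the period under the stated rules.

2009-10-17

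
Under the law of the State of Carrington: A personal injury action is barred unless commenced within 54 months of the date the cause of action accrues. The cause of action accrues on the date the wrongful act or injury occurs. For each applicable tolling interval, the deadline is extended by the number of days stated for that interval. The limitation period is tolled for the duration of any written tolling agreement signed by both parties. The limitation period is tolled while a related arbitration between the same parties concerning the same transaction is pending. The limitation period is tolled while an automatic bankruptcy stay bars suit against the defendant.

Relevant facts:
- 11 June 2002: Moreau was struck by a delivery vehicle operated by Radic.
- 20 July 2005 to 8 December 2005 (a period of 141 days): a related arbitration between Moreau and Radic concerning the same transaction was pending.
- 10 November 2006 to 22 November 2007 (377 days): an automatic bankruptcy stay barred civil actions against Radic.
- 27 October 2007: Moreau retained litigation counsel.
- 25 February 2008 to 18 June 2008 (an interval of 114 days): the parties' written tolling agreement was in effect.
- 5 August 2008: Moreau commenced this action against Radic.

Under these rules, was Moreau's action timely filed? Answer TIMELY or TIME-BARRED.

TIMELY

The cause of action accrued on 11 June 2002, the date of the act.
54 months from 11 June 2002 is 11 December 2006.
Because the pending related arbitration ran from 20 July 2005 to 8 December 2005, the deadline is extended by 141 days to 1 May 2007.
Because the automatic bankruptcy stay ran from 10 November 2006 to 22 November 2007, the deadline is extended by 377 days to 12 May 2008.
The written tolling agreement from 25 February 2008 to 18 June 2008 tolled the period for 114 days, extending the deadline to 3 September 2008.
The other events in the timeline have no effect on the limitation period under the stated rules.
Moreau filed on 5 August 2008, before the 3 September 2008 deadline, so the action is timely.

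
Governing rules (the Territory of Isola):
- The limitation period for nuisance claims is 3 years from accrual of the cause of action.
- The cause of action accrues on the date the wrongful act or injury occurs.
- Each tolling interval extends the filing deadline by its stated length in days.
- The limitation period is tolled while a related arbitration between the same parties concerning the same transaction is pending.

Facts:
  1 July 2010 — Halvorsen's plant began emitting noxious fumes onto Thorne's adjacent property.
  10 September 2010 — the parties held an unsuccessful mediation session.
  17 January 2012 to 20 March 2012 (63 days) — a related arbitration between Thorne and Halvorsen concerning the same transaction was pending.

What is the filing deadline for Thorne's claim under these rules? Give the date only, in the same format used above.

The claim accrued on 1 July 2010, when the wrongful act occurred.
3 years from 1 July 2010 is 1 July 2013.
The pending related arbitration from 17 January 2012 to 20 March 2012 tolled the period for 63 days, extending the deadline to 2 September 2013.
Nothing else in the chronology tolls or restarts the period.

2 September 2013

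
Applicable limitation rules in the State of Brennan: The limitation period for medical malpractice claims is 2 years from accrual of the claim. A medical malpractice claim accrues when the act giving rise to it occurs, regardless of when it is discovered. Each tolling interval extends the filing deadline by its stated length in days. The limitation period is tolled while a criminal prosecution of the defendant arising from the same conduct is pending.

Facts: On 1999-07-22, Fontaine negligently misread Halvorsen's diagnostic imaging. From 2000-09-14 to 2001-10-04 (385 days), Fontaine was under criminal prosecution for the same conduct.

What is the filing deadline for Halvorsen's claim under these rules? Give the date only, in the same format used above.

2002-08-11

The limitation period began to run on 1999-07-22.
Adding the 2 years base period to 1999-07-22 gives a deadline of 2001-07-22, before any tolling.
The pending criminal prosecution from 2000-09-14 to 2001-10-04 tolled the period for 385 days, extending the deadline to 2002-08-11.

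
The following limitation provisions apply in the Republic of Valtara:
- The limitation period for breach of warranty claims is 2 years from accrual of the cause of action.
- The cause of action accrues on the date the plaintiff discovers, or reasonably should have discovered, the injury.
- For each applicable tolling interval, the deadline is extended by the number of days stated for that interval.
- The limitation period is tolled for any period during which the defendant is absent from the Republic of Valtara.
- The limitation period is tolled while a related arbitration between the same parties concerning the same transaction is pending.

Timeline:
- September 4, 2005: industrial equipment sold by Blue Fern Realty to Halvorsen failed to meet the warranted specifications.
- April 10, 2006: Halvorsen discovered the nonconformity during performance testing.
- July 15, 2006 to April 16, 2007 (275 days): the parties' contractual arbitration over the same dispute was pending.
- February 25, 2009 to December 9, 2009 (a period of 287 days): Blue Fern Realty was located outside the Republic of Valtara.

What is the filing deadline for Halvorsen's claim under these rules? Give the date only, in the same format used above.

Under the discovery rule, the claim accrued on April 10, 2006, when Halvorsen discovered the injury — not on the September 4, 2005 date of the underlying act.
2 years from April 10, 2006 is April 10, 2008.
Because the pending related arbitration ran from July 15, 2006 to April 16, 2007, the deadline is extended by 275 days to January 10, 2009.
The defendant's absence from the jurisdiction starting February 25, 2009 came too late — the period had run on January 10, 2009 — and so does not extend the deadline.

January 10, 2009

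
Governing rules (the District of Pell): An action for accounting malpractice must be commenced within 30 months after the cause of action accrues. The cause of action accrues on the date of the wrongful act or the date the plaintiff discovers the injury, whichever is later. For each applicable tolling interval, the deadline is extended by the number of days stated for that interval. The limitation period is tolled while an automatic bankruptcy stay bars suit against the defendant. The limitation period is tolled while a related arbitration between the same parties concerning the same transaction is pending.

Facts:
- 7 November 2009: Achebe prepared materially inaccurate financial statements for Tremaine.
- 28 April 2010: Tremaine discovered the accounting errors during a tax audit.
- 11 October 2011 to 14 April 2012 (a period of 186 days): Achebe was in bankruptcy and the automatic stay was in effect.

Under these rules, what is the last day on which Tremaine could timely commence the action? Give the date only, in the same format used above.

2 May 2013

Taking the later of the act (7 November 2009) and discovery (28 April 2010), the claim accrued on 28 April 2010.
Adding the 30 months base period to 28 April 2010 gives a deadline of 28 October 2012, before any tolling.
Because the automatic bankruptcy stay ran from 11 October 2011 to 14 April 2012, the deadline is extended by 186 days to 2 May 2013.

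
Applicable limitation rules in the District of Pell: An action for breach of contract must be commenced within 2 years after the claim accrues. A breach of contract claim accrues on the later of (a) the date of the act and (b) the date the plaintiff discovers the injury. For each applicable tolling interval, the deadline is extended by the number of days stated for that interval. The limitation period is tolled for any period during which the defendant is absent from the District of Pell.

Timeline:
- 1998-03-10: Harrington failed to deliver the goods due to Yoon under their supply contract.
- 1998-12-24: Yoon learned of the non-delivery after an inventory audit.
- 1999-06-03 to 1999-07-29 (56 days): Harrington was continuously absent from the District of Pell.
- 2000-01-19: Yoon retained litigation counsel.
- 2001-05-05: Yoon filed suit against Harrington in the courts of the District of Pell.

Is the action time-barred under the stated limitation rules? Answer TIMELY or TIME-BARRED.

TIME-BARRED

Taking the later of the act (1998-03-10) and discovery (1998-12-24), the claim accrued on 1998-12-24.
Adding the 2 years base period to 1998-12-24 gives a deadline of 2000-12-24, before any tolling.
The defendant's absence from the jurisdiction from 1999-06-03 to 1999-07-29 tolled the period for 56 days, extending the deadline to 2001-02-18.
The other events in the timeline have no effect on the limitation period under the stated rules.
The 2001-05-05 filing falls after the 2001-02-18 deadline; the claim is time-barred.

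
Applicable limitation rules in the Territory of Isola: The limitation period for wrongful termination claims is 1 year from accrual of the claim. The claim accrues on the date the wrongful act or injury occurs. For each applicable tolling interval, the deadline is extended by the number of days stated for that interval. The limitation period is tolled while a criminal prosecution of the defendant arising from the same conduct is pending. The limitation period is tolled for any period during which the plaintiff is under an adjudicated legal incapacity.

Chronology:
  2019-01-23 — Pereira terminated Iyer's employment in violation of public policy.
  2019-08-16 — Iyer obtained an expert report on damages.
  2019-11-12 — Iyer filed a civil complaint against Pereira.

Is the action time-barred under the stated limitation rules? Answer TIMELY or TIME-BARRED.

TIMELY

The limitation period began to run on 2019-01-23.
Adding the 1 year base period to 2019-01-23 gives a deadline of 2020-01-23, before any tolling.
None of the other events listed affects the running of the period under the stated rules.
Filing on 2019-11-12 beat the 2020-01-23 deadline — the action is timely.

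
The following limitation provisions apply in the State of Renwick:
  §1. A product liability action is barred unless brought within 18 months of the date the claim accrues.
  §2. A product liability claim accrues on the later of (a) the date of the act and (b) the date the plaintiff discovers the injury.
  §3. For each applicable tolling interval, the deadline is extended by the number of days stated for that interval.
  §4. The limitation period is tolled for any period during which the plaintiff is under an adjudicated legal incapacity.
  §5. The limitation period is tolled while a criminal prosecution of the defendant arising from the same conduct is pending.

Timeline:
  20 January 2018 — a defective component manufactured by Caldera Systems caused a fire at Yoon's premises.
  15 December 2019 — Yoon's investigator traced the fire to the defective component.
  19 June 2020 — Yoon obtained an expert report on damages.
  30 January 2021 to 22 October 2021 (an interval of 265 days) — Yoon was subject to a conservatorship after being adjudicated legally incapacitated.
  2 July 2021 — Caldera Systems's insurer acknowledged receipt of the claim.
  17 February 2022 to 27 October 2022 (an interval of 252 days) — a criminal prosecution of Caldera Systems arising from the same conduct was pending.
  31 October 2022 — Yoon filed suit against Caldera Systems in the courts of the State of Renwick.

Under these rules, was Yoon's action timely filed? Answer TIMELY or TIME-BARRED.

TIMELY

Taking the later of the act (20 January 2018) and discovery (15 December 2019), the claim accrued on 15 December 2019.
18 months from 15 December 2019 is 15 June 2021.
The period was tolled for 265 days by the plaintiff's legal incapacity (30 January 2021 to 22 October 2021), pushing the deadline to 7 March 2022.
The period was tolled for 252 days by the pending criminal prosecution (17 February 2022 to 27 October 2022), pushing the deadline to 14 November 2022.
Nothing else in the chronology tolls or restarts the period.
Yoon filed on 31 October 2022, before the 14 November 2022 deadline, so the action is timely.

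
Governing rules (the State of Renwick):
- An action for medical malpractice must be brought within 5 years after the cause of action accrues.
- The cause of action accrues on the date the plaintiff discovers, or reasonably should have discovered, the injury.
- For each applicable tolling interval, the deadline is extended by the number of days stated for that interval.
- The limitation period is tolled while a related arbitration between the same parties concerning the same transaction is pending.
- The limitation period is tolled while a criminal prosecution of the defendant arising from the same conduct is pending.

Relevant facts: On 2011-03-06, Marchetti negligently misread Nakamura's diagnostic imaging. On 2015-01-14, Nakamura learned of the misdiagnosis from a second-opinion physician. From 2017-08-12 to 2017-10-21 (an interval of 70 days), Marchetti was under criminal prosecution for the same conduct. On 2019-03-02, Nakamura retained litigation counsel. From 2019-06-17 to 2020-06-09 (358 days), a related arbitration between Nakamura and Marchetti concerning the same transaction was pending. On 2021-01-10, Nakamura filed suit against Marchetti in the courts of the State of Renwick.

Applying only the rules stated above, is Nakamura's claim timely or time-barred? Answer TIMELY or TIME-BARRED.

Under the discovery rule, the claim accrued on 2015-01-14, when Nakamura discovered the injury — not on the 2011-03-06 date of the underlying act.
The untolled deadline — 5 years after 2015-01-14 — is 2020-01-14.
The pending criminal prosecution from 2017-08-12 to 2017-10-21 tolled the period for 70 days, extending the deadline to 2020-03-24.
The pending related arbitration from 2019-06-17 to 2020-06-09 tolled the period for 358 days, extending the deadline to 2021-03-17.
None of the other events listed affects the running of the period under the stated rules.
Nakamura filed on 2021-01-10, before the 2021-03-17 deadline, so the action is timely.

TIMELY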